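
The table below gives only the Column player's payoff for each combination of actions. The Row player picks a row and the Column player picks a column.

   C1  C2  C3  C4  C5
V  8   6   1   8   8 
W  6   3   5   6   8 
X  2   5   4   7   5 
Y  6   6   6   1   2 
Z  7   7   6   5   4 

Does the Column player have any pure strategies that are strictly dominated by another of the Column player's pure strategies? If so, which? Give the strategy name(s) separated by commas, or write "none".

C1: no other strategy beats it everywhere (C2 at V (8>6); C3 at V (8>1); C4 at V (8=8); C5 at V (8=8)).
C2 is not dominated — it holds its own against C1 at X (5>2); C3 at V (6>1); C4 at Y (6>1); C5 at X (5=5).
C3: no other strategy beats it everywhere (C1 at X (4>2); C2 at W (5>3); C4 at Y (6>1); C5 at Y (6>2)).
C4: no other strategy beats it everywhere (C1 at V (8=8); C2 at V (8>6); C3 at V (8>1); C5 at V (8=8)).
Nothing dominates C5: C1 at V (8=8); C2 at V (8>6); C3 at V (8>1); C4 at V (8=8).

none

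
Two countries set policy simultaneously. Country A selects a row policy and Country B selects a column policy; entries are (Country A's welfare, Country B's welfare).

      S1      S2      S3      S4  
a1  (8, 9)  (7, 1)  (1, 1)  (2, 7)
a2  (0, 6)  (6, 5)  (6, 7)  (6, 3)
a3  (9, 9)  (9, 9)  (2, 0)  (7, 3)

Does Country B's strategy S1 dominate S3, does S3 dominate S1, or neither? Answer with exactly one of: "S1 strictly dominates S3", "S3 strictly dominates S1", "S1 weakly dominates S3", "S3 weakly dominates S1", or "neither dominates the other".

neither dominates the other

Compare S1 to S3 across each opponent action: a1: 9>1, a2: 6<7, a3: 9>0.
S1 does better at a1, a3 but worse at a2; neither strategy dominates the other.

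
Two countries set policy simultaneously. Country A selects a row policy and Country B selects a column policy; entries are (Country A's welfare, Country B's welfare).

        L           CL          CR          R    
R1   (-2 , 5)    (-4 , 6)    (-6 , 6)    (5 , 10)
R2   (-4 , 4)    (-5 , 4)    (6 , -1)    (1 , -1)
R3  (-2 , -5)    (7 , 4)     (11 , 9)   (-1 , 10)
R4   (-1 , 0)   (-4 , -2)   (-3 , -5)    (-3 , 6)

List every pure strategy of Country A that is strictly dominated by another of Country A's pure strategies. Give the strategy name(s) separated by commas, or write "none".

R1 is not dominated — it holds its own against R2 at L (-2>-4); R3 at L (-2=-2); R4 at CL (-4=-4).
R2: no other strategy beats it everywhere (R1 at CR (6>-6); R3 at R (1>-1); R4 at CR (6>-3)).
Nothing dominates R3: R1 at L (-2=-2); R2 at L (-2>-4); R4 at CL (7>-4).
R4 is not dominated — it holds its own against R1 at L (-1>-2); R2 at L (-1>-4); R3 at L (-1>-2).

none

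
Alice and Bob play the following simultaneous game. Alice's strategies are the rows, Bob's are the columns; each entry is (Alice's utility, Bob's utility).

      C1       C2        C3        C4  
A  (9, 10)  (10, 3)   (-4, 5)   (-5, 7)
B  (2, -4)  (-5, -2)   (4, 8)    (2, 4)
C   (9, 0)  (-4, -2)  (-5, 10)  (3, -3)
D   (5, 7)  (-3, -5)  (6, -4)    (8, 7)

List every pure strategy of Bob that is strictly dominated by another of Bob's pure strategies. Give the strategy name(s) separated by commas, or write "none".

C2

Nothing dominates C1: C2 at A (10>3); C3 at A (10>5); C4 at A (10>7).
C2 is strictly dominated by C3 (A: 5>3, B: 8>-2, C: 10>-2, D: -4>-5).
C3 is not dominated — it holds its own against C1 at B (8>-4); C2 at A (5>3); C4 at B (8>4).
C4: no other strategy beats it everywhere (C1 at B (4>-4); C2 at A (7>3); C3 at A (7>5)).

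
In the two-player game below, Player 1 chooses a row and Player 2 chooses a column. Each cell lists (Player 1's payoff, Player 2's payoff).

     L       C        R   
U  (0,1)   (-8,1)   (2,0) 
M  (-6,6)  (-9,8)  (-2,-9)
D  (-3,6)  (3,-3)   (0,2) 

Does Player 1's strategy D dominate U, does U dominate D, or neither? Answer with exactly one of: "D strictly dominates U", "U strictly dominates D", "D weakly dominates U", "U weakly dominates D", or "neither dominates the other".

D's payoffs vs U's, by Player 2's action — L: -3<0, C: 3>-8, R: 0<2.
D does better at C but worse at L, R; neither strategy dominates the other.

neither dominates the other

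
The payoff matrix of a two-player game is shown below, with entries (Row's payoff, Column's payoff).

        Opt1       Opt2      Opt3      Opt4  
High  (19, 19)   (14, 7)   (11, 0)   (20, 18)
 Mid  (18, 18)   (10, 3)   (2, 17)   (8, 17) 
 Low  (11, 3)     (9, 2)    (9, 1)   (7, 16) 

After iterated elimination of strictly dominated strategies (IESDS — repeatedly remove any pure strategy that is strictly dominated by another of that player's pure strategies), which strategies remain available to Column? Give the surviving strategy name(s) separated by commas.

Row's strategy Mid is strictly dominated by High (Opt1: 19>18, Opt2: 14>10, Opt3: 11>2, Opt4: 20>8) and is removed.
Row Low is eliminated: High beats it against every remaining column (Opt1: 19>11, Opt2: 14>9, Opt3: 11>9, Opt4: 20>7).
Column Opt2 is eliminated: Opt1 beats it against every remaining row (High: 19>7).
Column's strategy Opt3 is strictly dominated by Opt1 (High: 19>0) and is removed.
For Column, Opt1 strictly dominates Opt4 on the remaining rows (High: 19>18); eliminate Opt4.
Among the remaining strategies, none is strictly dominated by another pure strategy of the same player, so the elimination stops.
Surviving strategies — Row: {High}; Column: {Opt1}.

Opt1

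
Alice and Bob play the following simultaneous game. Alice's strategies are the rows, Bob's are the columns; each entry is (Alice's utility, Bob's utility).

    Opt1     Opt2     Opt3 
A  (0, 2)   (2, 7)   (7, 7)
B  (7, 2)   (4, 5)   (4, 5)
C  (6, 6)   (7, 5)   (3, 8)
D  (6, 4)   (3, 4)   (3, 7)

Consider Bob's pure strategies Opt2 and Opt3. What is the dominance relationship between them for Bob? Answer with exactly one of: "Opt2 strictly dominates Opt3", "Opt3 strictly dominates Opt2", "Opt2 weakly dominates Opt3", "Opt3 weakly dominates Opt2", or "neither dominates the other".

Opt3 weakly dominates Opt2

Compare Opt2 to Opt3 across every action of Alice: A: 7=7, B: 5=5, C: 5<8, D: 4<7.
Opt3 is at least as good everywhere and strictly better somewhere (tied at A, B), so Opt3 weakly dominates Opt2.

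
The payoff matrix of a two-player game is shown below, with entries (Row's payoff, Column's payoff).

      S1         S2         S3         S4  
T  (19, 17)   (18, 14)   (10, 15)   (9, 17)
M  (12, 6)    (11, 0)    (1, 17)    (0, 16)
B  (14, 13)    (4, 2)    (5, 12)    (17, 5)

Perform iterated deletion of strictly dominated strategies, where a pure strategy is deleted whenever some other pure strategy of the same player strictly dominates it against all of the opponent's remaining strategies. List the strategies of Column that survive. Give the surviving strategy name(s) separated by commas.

For Row, T strictly dominates M on the remaining columns (S1: 19>12, S2: 18>11, S3: 10>1, S4: 9>0); eliminate M.
Column S2 is eliminated: S1 beats it against every remaining row (T: 17>14, B: 13>2).
For Column, S1 strictly dominates S3 on the remaining rows (T: 17>15, B: 13>12); eliminate S3.
Among the remaining strategies, none is strictly dominated by another pure strategy of the same player, so the elimination stops.
Surviving strategies — Row: {T, B}; Column: {S1, S4}.

S1, S4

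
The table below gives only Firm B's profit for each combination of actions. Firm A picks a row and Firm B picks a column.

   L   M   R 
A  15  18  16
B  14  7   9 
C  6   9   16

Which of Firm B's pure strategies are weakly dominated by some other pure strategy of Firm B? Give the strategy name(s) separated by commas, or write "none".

none

Nothing dominates L: M at B (14>7); R at B (14>9).
M: no other strategy beats it everywhere (L at A (18>15); R at A (18>16)).
Nothing dominates R: L at A (16>15); M at B (9>7).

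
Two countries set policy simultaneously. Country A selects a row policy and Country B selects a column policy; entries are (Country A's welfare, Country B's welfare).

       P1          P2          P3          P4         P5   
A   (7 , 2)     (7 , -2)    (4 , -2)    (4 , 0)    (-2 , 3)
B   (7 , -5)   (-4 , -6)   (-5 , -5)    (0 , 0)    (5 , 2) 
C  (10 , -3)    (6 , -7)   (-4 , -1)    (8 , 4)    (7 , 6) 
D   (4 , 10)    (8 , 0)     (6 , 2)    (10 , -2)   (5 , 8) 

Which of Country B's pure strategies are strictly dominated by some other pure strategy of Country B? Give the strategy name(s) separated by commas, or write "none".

P2, P3, P4

P1: no other strategy beats it everywhere (P2 at A (2>-2); P3 at A (2>-2); P4 at A (2>0); P5 at D (10>8)).
P2: dominated, since P1 does at least as well everywhere (A: 2>-2, B: -5>-6, C: -3>-7, D: 10>0).
P3 is strictly dominated by P5 (A: 3>-2, B: 2>-5, C: 6>-1, D: 8>2).
P4: dominated, since P5 does at least as well everywhere (A: 3>0, B: 2>0, C: 6>4, D: 8>-2).
P5 is not dominated — it holds its own against P1 at A (3>2); P2 at A (3>-2); P3 at A (3>-2); P4 at A (3>0).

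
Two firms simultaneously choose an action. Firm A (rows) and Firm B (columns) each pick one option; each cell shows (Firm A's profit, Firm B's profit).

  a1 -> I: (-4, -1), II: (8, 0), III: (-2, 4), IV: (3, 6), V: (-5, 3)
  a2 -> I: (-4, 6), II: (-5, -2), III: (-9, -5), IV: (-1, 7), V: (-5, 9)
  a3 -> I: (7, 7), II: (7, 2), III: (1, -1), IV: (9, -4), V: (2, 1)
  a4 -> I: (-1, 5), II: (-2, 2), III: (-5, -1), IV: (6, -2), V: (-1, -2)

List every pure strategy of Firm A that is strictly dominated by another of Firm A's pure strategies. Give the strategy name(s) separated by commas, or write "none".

Nothing dominates a1: a2 at I (-4=-4); a3 at II (8>7); a4 at II (8>-2).
a2 is strictly dominated by a3 (I: 7>-4, II: 7>-5, III: 1>-9, IV: 9>-1, V: 2>-5).
a3: no other strategy beats it everywhere (a1 at I (7>-4); a2 at I (7>-4); a4 at I (7>-1)).
a4: dominated, since a3 does at least as well everywhere (I: 7>-1, II: 7>-2, III: 1>-5, IV: 9>6, V: 2>-1).

a2, a4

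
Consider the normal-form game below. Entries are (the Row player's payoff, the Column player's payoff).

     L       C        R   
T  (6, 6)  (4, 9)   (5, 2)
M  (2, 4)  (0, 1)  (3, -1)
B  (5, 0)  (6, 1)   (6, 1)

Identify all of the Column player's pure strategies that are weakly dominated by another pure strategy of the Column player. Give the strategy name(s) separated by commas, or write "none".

Nothing dominates L: C at M (4>1); R at T (6>2).
Nothing dominates C: L at T (9>6); R at T (9>2).
R: dominated, since C does at least as well everywhere (T: 9>2, M: 1>-1, B: 1=1).

R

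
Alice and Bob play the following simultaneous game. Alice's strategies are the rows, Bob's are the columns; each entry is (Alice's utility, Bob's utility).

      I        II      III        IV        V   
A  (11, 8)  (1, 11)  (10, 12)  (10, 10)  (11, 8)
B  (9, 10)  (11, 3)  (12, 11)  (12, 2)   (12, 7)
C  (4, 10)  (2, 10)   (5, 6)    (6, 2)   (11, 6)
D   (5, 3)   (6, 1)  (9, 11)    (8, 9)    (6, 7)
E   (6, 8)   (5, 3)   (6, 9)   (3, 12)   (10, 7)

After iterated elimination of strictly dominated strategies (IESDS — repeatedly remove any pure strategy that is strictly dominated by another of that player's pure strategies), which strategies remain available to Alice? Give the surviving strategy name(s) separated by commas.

B

For Alice, B strictly dominates C on the remaining columns (I: 9>4, II: 11>2, III: 12>5, IV: 12>6, V: 12>11); eliminate C.
For Alice, B strictly dominates D on the remaining columns (I: 9>5, II: 11>6, III: 12>9, IV: 12>8, V: 12>6); eliminate D.
For Alice, B strictly dominates E on the remaining columns (I: 9>6, II: 11>5, III: 12>6, IV: 12>3, V: 12>10); eliminate E.
For Bob, III strictly dominates I on the remaining rows (A: 12>8, B: 11>10); eliminate I.
Row A is eliminated: B beats it against every remaining column (II: 11>1, III: 12>10, IV: 12>10, V: 12>11).
Bob's strategy II is strictly dominated by III (B: 11>3) and is removed.
Column IV is eliminated: III beats it against every remaining row (B: 11>2).
Bob's strategy V is strictly dominated by III (B: 11>7) and is removed.
Among the remaining strategies, none is strictly dominated by another pure strategy of the same player, so the elimination stops.
Surviving strategies — Alice: {B}; Bob: {III}.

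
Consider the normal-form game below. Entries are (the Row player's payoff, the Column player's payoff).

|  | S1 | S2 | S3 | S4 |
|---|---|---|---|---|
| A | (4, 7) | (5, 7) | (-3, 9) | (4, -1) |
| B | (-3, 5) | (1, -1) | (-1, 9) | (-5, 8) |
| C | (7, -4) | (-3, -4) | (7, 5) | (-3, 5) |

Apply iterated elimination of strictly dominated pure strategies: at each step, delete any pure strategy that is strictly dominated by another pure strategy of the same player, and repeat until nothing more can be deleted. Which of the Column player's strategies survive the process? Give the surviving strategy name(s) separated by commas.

Column S1 is eliminated: S3 beats it against every remaining row (A: 9>7, B: 9>5, C: 5>-4).
Column S2 is eliminated: S3 beats it against every remaining row (A: 9>7, B: 9>-1, C: 5>-4).
The Row player's strategy B is strictly dominated by C (S3: 7>-1, S4: -3>-5) and is removed.
Among the remaining strategies, none is strictly dominated by another pure strategy of the same player, so the elimination stops.
Surviving strategies — the Row player: {A, C}; the Column player: {S3, S4}.

S3, S4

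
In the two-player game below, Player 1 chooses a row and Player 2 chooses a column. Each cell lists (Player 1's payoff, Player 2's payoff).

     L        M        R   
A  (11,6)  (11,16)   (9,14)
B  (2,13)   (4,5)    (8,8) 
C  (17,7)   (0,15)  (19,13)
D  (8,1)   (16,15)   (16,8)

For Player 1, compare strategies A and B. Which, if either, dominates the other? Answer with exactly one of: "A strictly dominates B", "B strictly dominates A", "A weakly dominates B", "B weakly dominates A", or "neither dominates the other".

A strictly dominates B

Compare A to B across each opponent action: L: 11>2, M: 11>4, R: 9>8.
A gives a strictly higher payoff against each opponent action, so A strictly dominates B.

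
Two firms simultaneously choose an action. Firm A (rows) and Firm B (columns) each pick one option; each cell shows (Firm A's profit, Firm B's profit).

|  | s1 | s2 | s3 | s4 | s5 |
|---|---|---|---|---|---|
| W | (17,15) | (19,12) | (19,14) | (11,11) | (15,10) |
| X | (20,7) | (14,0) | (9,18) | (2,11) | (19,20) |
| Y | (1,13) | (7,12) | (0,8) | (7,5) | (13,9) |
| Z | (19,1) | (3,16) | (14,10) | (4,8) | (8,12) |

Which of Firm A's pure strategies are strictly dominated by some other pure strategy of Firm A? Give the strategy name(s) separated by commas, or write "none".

Y

W: no other strategy beats it everywhere (X at s2 (19>14); Y at s1 (17>1); Z at s2 (19>3)).
X: no other strategy beats it everywhere (W at s1 (20>17); Y at s1 (20>1); Z at s1 (20>19)).
Y: dominated, since W does at least as well everywhere (s1: 17>1, s2: 19>7, s3: 19>0, s4: 11>7, s5: 15>13).
Z is not dominated — it holds its own against W at s1 (19>17); X at s3 (14>9); Y at s1 (19>1).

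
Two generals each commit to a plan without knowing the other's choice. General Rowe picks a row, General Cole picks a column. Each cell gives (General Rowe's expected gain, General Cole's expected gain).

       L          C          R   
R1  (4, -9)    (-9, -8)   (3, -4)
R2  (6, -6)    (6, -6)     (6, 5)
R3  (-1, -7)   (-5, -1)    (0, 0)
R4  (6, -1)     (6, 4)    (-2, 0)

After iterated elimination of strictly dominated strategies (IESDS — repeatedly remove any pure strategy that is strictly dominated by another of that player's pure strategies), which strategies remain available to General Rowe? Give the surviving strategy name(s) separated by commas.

R2, R4

General Rowe's strategy R1 is strictly dominated by R2 (L: 6>4, C: 6>-9, R: 6>3) and is removed.
Row R3 is eliminated: R2 beats it against every remaining column (L: 6>-1, C: 6>-5, R: 6>0).
For General Cole, R strictly dominates L on the remaining rows (R2: 5>-6, R4: 0>-1); eliminate L.
Among the remaining strategies, none is strictly dominated by another pure strategy of the same player, so the elimination stops.
Surviving strategies — General Rowe: {R2, R4}; General Cole: {C, R}.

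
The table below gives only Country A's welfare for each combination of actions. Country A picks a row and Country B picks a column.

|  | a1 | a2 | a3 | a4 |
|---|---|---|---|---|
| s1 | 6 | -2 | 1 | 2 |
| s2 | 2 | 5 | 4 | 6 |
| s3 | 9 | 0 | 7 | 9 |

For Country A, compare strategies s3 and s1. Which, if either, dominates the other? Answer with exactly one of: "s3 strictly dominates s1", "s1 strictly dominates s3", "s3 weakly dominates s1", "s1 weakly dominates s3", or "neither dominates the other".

Compare s3 to s1 across each choice by Country B: a1: 9>6, a2: 0>-2, a3: 7>1, a4: 9>2.
s3 gives a strictly higher payoff against each choice by Country B, so s3 strictly dominates s1.

s3 strictly dominates s1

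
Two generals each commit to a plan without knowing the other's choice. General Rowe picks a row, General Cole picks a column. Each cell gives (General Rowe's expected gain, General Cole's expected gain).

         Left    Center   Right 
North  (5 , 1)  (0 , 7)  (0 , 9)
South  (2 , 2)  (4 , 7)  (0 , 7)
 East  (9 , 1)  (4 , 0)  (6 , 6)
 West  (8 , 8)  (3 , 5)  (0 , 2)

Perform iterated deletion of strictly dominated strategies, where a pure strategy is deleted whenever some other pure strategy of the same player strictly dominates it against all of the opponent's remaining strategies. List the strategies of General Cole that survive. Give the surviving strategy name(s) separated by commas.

For General Rowe, East strictly dominates North on the remaining columns (Left: 9>5, Center: 4>0, Right: 6>0); eliminate North.
General Rowe's strategy West is strictly dominated by East (Left: 9>8, Center: 4>3, Right: 6>0) and is removed.
General Cole's strategy Left is strictly dominated by Right (South: 7>2, East: 6>1) and is removed.
Among the remaining strategies, none is strictly dominated by another pure strategy of the same player, so the elimination stops.
Surviving strategies — General Rowe: {South, East}; General Cole: {Center, Right}.

Center, Right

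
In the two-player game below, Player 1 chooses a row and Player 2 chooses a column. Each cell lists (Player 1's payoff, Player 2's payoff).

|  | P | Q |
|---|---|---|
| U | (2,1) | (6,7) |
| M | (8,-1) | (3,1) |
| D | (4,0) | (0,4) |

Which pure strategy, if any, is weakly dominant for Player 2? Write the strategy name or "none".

Q

Q vs P: U: 7>1, M: 1>-1, D: 4>0.
Q is at least as good as every other strategy against every opponent action, so it is weakly dominant.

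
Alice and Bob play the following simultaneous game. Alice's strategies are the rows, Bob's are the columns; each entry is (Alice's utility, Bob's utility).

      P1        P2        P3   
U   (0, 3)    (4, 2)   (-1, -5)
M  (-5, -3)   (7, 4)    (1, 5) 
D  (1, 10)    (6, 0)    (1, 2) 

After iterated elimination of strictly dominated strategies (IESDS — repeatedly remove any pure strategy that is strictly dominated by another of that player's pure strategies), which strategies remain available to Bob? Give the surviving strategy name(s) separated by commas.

Row U is eliminated: D beats it against every remaining column (P1: 1>0, P2: 6>4, P3: 1>-1).
For Bob, P3 strictly dominates P2 on the remaining rows (M: 5>4, D: 2>0); eliminate P2.
Among the remaining strategies, none is strictly dominated by another pure strategy of the same player, so the elimination stops.
Surviving strategies — Alice: {M, D}; Bob: {P1, P3}.

P1, P3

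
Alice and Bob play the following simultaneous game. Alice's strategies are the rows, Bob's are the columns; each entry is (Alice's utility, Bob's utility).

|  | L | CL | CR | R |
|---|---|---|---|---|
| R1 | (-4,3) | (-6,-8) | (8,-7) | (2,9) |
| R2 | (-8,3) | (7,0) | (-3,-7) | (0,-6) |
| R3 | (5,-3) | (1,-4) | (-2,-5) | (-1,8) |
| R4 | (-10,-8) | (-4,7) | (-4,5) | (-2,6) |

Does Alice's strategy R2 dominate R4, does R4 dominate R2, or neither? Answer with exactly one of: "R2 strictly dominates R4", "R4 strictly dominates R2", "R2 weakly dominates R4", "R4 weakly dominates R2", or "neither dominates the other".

R2 strictly dominates R4

Compare R2 to R4 across every action of Bob: L: -8>-10, CL: 7>-4, CR: -3>-4, R: 0>-2.
Every comparison favours R2, so R2 strictly dominates R4.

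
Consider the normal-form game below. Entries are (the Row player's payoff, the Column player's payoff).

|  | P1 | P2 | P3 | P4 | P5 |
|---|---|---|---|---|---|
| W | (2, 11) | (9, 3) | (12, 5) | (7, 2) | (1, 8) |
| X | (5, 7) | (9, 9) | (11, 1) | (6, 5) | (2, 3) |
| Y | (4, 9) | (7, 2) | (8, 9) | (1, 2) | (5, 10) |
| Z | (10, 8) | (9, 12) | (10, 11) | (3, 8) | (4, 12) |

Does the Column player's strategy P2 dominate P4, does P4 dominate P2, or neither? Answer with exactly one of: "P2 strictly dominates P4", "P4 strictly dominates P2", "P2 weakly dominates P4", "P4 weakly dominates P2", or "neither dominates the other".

P2's payoffs vs P4's, by the Row player's action — W: 3>2, X: 9>5, Y: 2=2, Z: 12>8.
P2 is at least as good everywhere and strictly better somewhere (tied only at Y), so P2 weakly but not strictly dominates P4.

P2 weakly dominates P4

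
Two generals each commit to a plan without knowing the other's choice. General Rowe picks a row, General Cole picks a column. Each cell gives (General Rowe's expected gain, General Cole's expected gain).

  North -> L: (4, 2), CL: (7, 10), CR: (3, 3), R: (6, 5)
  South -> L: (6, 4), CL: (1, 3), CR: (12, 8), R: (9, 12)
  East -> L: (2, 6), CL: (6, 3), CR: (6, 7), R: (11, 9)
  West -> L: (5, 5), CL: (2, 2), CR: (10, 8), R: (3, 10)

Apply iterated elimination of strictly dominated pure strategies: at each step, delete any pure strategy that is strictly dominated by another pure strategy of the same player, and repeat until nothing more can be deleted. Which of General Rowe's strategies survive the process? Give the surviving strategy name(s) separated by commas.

General Cole's strategy L is strictly dominated by CR (North: 3>2, South: 8>4, East: 7>6, West: 8>5) and is removed.
General Cole's strategy CR is strictly dominated by R (North: 5>3, South: 12>8, East: 9>7, West: 10>8) and is removed.
For General Rowe, East strictly dominates South on the remaining columns (CL: 6>1, R: 11>9); eliminate South.
Row West is eliminated: North beats it against every remaining column (CL: 7>2, R: 6>3).
Among the remaining strategies, none is strictly dominated by another pure strategy of the same player, so the elimination stops.
Surviving strategies — General Rowe: {North, East}; General Cole: {CL, R}.

North, East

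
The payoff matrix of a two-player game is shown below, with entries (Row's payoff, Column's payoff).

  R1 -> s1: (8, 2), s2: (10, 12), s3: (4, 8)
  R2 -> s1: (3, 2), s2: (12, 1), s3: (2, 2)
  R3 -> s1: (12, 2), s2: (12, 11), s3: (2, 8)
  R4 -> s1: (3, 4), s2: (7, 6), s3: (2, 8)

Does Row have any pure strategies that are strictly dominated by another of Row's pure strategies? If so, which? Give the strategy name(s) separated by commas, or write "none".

R1 is not dominated — it holds its own against R2 at s1 (8>3); R3 at s3 (4>2); R4 at s1 (8>3).
Nothing dominates R2: R1 at s2 (12>10); R3 at s2 (12=12); R4 at s1 (3=3).
R3 is not dominated — it holds its own against R1 at s1 (12>8); R2 at s1 (12>3); R4 at s1 (12>3).
R1 strictly dominates R4 — s1: 8>3, s2: 10>7, s3: 4>2.

R4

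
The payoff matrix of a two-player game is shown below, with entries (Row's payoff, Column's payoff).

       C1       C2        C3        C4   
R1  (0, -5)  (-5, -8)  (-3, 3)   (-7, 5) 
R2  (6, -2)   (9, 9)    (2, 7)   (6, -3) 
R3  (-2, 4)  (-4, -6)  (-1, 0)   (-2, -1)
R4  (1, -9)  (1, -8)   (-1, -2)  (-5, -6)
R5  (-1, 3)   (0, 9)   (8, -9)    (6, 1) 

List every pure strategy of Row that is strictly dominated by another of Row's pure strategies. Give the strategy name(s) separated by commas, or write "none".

R1, R3, R4

R1 is strictly dominated by R2 (C1: 6>0, C2: 9>-5, C3: 2>-3, C4: 6>-7).
Nothing dominates R2: R1 at C1 (6>0); R3 at C1 (6>-2); R4 at C1 (6>1); R5 at C1 (6>-1).
R2 strictly dominates R3 — C1: 6>-2, C2: 9>-4, C3: 2>-1, C4: 6>-2.
R4: dominated, since R2 does at least as well everywhere (C1: 6>1, C2: 9>1, C3: 2>-1, C4: 6>-5).
R5: no other strategy beats it everywhere (R1 at C2 (0>-5); R2 at C3 (8>2); R3 at C1 (-1>-2); R4 at C3 (8>-1)).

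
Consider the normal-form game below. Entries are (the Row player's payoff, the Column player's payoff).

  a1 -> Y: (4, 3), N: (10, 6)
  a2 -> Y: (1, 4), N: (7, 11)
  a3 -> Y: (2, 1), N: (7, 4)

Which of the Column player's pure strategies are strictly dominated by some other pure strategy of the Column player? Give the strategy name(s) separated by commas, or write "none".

Y: dominated, since N does at least as well everywhere (a1: 6>3, a2: 11>4, a3: 4>1).
N: no other strategy beats it everywhere (Y at a1 (6>3)).

Y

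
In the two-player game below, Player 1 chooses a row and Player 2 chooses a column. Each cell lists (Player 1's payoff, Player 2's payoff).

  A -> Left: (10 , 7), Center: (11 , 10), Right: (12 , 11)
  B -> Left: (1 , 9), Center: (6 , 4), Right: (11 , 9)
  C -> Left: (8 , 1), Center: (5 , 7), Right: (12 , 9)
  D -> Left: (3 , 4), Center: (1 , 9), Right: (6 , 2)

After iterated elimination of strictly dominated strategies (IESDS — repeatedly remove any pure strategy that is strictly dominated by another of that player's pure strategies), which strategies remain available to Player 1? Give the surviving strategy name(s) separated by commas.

Row B is eliminated: A beats it against every remaining column (Left: 10>1, Center: 11>6, Right: 12>11).
Row D is eliminated: A beats it against every remaining column (Left: 10>3, Center: 11>1, Right: 12>6).
Column Left is eliminated: Center beats it against every remaining row (A: 10>7, C: 7>1).
For Player 2, Right strictly dominates Center on the remaining rows (A: 11>10, C: 9>7); eliminate Center.
Among the remaining strategies, none is strictly dominated by another pure strategy of the same player, so the elimination stops.
Surviving strategies — Player 1: {A, C}; Player 2: {Right}.

A, C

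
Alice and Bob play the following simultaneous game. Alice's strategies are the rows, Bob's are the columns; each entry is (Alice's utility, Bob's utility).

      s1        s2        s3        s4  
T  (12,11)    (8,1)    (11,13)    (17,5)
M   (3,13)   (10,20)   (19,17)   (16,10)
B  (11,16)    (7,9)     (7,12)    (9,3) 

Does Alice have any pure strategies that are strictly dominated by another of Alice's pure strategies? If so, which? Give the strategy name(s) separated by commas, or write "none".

T: no other strategy beats it everywhere (M at s1 (12>3); B at s1 (12>11)).
Nothing dominates M: T at s2 (10>8); B at s2 (10>7).
B is strictly dominated by T (s1: 12>11, s2: 8>7, s3: 11>7, s4: 17>9).

B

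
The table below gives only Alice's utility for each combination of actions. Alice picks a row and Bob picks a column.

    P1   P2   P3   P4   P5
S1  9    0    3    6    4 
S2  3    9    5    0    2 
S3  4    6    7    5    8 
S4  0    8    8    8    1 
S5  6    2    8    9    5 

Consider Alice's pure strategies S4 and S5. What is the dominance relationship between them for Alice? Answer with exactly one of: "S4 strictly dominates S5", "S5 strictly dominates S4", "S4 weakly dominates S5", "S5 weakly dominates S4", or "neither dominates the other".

Compare S4 to S5 across each choice by Bob: P1: 0<6, P2: 8>2, P3: 8=8, P4: 8<9, P5: 1<5.
S4 does better at P2 but worse at P1, P4, P5; neither strategy dominates the other.

neither dominates the other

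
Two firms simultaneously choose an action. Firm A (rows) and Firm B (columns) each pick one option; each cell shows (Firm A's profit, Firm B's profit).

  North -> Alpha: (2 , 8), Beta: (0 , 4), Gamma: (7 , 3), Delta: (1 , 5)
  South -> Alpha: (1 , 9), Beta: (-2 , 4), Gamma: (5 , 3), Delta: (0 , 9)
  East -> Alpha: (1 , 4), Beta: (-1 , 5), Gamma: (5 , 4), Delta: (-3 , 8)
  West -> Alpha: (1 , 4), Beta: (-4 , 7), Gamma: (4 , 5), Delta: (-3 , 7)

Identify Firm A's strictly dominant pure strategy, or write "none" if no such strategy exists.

North vs South: Alpha: 2>1, Beta: 0>-2, Gamma: 7>5, Delta: 1>0.
North vs East: Alpha: 2>1, Beta: 0>-1, Gamma: 7>5, Delta: 1>-3.
North vs West: Alpha: 2>1, Beta: 0>-4, Gamma: 7>4, Delta: 1>-3.
North strictly beats every other strategy against every opponent action, so it is strictly dominant.

North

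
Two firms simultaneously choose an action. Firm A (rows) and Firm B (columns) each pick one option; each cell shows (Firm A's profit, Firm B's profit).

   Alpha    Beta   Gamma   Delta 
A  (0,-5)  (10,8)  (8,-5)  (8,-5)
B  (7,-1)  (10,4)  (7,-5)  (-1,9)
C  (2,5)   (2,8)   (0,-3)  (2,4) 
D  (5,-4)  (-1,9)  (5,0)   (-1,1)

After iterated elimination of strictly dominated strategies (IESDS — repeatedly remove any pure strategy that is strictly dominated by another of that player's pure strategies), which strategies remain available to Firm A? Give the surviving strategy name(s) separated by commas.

A, B

For Firm B, Beta strictly dominates Alpha on the remaining rows (A: 8>-5, B: 4>-1, C: 8>5, D: 9>-4); eliminate Alpha.
Row C is eliminated: A beats it against every remaining column (Beta: 10>2, Gamma: 8>0, Delta: 8>2).
For Firm A, A strictly dominates D on the remaining columns (Beta: 10>-1, Gamma: 8>5, Delta: 8>-1); eliminate D.
Firm B's strategy Gamma is strictly dominated by Beta (A: 8>-5, B: 4>-5) and is removed.
Among the remaining strategies, none is strictly dominated by another pure strategy of the same player, so the elimination stops.
Surviving strategies — Firm A: {A, B}; Firm B: {Beta, Delta}.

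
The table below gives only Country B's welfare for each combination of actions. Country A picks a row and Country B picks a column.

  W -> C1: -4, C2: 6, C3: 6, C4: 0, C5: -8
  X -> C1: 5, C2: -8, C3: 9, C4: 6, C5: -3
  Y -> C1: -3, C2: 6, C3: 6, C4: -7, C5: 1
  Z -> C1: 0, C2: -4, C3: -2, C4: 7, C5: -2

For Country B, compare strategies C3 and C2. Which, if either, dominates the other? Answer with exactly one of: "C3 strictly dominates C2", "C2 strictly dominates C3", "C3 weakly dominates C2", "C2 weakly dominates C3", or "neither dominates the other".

Compare C3 to C2 across every action of Country A: W: 6=6, X: 9>-8, Y: 6=6, Z: -2>-4.
C3 is at least as good everywhere and strictly better somewhere (tied only at W, Y), so C3 weakly but not strictly dominates C2.

C3 weakly dominates C2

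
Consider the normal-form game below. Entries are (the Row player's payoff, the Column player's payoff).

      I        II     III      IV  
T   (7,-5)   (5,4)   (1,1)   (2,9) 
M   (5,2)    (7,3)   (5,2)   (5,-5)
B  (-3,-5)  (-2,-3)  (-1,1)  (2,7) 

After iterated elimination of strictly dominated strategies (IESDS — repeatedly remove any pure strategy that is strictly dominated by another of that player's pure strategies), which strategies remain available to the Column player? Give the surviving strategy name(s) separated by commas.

II

The Row player's strategy B is strictly dominated by M (I: 5>-3, II: 7>-2, III: 5>-1, IV: 5>2) and is removed.
For the Column player, II strictly dominates I on the remaining rows (T: 4>-5, M: 3>2); eliminate I.
For the Row player, M strictly dominates T on the remaining columns (II: 7>5, III: 5>1, IV: 5>2); eliminate T.
Column III is eliminated: II beats it against every remaining row (M: 3>2).
The Column player's strategy IV is strictly dominated by II (M: 3>-5) and is removed.
Among the remaining strategies, none is strictly dominated by another pure strategy of the same player, so the elimination stops.
Surviving strategies — the Row player: {M}; the Column player: {II}.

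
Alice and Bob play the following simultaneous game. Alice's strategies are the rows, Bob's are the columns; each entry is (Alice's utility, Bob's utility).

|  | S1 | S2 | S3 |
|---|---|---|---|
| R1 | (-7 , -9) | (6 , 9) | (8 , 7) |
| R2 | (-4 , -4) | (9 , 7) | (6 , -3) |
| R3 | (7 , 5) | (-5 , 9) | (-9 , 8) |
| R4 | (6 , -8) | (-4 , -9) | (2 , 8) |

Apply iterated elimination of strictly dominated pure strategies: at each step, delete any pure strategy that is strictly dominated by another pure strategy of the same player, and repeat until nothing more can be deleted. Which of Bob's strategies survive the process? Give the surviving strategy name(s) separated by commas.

Column S1 is eliminated: S3 beats it against every remaining row (R1: 7>-9, R2: -3>-4, R3: 8>5, R4: 8>-8).
For Alice, R1 strictly dominates R3 on the remaining columns (S2: 6>-5, S3: 8>-9); eliminate R3.
Alice's strategy R4 is strictly dominated by R1 (S2: 6>-4, S3: 8>2) and is removed.
For Bob, S2 strictly dominates S3 on the remaining rows (R1: 9>7, R2: 7>-3); eliminate S3.
For Alice, R2 strictly dominates R1 on the remaining columns (S2: 9>6); eliminate R1.
Among the remaining strategies, none is strictly dominated by another pure strategy of the same player, so the elimination stops.
Surviving strategies — Alice: {R2}; Bob: {S2}.

S2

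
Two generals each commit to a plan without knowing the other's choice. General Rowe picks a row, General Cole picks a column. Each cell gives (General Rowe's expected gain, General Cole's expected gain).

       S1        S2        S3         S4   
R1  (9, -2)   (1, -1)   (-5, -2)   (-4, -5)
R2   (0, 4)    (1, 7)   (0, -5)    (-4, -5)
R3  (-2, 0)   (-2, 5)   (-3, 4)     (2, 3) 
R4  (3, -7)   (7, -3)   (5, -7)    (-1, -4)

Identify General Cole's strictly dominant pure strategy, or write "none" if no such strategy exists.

S2 vs S1: R1: -1>-2, R2: 7>4, R3: 5>0, R4: -3>-7.
S2 vs S3: R1: -1>-2, R2: 7>-5, R3: 5>4, R4: -3>-7.
S2 vs S4: R1: -1>-5, R2: 7>-5, R3: 5>3, R4: -3>-4.
S2 strictly beats every other strategy against every opponent action, so it is strictly dominant.

S2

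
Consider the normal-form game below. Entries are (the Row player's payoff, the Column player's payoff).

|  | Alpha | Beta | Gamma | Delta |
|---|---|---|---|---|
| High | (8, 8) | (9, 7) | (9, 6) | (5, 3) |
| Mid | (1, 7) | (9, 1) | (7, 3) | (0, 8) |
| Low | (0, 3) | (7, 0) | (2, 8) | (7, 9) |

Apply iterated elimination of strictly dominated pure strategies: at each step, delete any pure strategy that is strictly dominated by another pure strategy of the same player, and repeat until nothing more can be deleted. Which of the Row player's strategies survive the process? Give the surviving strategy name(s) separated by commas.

High, Low

The Column player's strategy Beta is strictly dominated by Alpha (High: 8>7, Mid: 7>1, Low: 3>0) and is removed.
For the Row player, High strictly dominates Mid on the remaining columns (Alpha: 8>1, Gamma: 9>7, Delta: 5>0); eliminate Mid.
Among the remaining strategies, none is strictly dominated by another pure strategy of the same player, so the elimination stops.
Surviving strategies — the Row player: {High, Low}; the Column player: {Alpha, Gamma, Delta}.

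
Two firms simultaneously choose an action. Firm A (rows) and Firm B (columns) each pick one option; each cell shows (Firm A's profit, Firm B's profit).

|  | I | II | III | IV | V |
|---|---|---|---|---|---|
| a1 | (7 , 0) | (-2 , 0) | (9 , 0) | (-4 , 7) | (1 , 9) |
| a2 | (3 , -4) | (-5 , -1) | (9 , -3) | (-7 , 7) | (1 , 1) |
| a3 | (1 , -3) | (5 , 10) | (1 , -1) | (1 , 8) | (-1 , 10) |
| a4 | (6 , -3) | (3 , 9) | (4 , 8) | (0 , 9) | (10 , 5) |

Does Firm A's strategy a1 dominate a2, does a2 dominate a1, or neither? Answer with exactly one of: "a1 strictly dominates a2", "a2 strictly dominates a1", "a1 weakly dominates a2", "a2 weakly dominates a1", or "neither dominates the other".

a1 weakly dominates a2

a1's payoffs vs a2's, by Firm B's action — I: 7>3, II: -2>-5, III: 9=9, IV: -4>-7, V: 1=1.
a1 is at least as good everywhere and strictly better somewhere (tied only at III, V), so a1 weakly but not strictly dominates a2.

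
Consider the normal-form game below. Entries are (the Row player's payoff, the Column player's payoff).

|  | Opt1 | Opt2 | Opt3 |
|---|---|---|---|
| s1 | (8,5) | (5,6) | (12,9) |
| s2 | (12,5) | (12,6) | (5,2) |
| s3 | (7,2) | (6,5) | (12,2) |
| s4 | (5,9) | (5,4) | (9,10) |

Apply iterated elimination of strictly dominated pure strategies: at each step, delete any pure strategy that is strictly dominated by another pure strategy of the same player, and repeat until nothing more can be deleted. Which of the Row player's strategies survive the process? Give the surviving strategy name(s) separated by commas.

s1, s2, s3

For the Row player, s3 strictly dominates s4 on the remaining columns (Opt1: 7>5, Opt2: 6>5, Opt3: 12>9); eliminate s4.
Column Opt1 is eliminated: Opt2 beats it against every remaining row (s1: 6>5, s2: 6>5, s3: 5>2).
Among the remaining strategies, none is strictly dominated by another pure strategy of the same player, so the elimination stops.
Surviving strategies — the Row player: {s1, s2, s3}; the Column player: {Opt2, Opt3}.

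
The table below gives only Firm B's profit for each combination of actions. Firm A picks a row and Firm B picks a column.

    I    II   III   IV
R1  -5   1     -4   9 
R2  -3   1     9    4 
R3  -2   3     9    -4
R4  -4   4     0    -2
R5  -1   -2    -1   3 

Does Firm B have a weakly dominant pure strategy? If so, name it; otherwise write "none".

none

I fails to dominate II at R1 (-5<1).
II fails to dominate I at R5 (-2<-1).
III fails to dominate II at R1 (-4<1).
IV fails to dominate I at R3 (-4<-2).
No single strategy dominates all the others.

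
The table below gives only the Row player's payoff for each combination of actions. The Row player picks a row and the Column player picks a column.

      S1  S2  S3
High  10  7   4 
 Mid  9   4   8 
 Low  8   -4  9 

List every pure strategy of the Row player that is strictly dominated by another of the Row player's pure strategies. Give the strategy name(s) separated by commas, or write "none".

High: no other strategy beats it everywhere (Mid at S1 (10>9); Low at S1 (10>8)).
Mid is not dominated — it holds its own against High at S3 (8>4); Low at S1 (9>8).
Nothing dominates Low: High at S3 (9>4); Mid at S3 (9>8).

none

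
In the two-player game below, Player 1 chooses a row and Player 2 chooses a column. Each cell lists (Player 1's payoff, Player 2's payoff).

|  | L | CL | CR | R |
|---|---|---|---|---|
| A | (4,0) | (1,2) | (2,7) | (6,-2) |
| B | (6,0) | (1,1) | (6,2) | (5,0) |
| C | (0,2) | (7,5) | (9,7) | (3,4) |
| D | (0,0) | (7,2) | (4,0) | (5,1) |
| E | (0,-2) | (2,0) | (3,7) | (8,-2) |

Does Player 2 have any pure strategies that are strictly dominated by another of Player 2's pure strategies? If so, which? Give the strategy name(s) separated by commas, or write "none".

L: dominated, since CL does at least as well everywhere (A: 2>0, B: 1>0, C: 5>2, D: 2>0, E: 0>-2).
CL: no other strategy beats it everywhere (L at A (2>0); CR at D (2>0); R at A (2>-2)).
CR: no other strategy beats it everywhere (L at A (7>0); CL at A (7>2); R at A (7>-2)).
R is strictly dominated by CL (A: 2>-2, B: 1>0, C: 5>4, D: 2>1, E: 0>-2).

L, R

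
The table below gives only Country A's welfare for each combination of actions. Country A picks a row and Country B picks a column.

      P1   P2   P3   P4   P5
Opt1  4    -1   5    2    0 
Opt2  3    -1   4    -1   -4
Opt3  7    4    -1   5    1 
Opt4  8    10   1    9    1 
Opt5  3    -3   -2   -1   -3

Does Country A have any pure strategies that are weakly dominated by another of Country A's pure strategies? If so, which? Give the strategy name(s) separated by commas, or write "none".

Opt1: no other strategy beats it everywhere (Opt2 at P1 (4>3); Opt3 at P3 (5>-1); Opt4 at P3 (5>1); Opt5 at P1 (4>3)).
Opt2 is weakly dominated by Opt1 (P1: 4>3, P2: -1=-1, P3: 5>4, P4: 2>-1, P5: 0>-4).
Opt3 is weakly dominated by Opt4 (P1: 8>7, P2: 10>4, P3: 1>-1, P4: 9>5, P5: 1=1).
Opt4: no other strategy beats it everywhere (Opt1 at P1 (8>4); Opt2 at P1 (8>3); Opt3 at P1 (8>7); Opt5 at P1 (8>3)).
Opt1 weakly dominates Opt5 — P1: 4>3, P2: -1>-3, P3: 5>-2, P4: 2>-1, P5: 0>-3.

Opt2, Opt3, Opt5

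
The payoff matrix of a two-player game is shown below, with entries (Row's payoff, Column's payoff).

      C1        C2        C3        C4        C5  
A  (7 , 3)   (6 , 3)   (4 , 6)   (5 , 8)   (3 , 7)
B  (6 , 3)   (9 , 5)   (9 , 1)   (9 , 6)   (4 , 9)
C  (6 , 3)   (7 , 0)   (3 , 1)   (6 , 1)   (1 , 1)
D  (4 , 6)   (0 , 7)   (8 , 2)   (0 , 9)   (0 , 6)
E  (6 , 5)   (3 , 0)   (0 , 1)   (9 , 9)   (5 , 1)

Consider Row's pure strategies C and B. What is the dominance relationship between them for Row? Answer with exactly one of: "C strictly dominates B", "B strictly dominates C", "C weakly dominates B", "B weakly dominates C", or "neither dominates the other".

C's payoffs vs B's, by Column's action — C1: 6=6, C2: 7<9, C3: 3<9, C4: 6<9, C5: 1<4.
B is at least as good everywhere and strictly better somewhere (tied at C1), so B weakly dominates C.

B weakly dominates C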